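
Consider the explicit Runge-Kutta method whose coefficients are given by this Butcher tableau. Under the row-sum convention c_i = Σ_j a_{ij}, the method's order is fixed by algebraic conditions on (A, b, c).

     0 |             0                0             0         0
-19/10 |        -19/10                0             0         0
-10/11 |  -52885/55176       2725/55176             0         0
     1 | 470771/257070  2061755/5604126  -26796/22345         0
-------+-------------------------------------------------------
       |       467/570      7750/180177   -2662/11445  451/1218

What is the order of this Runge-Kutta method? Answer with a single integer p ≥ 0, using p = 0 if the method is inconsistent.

4

b = (467/570, 7750/180177, -2662/11445, 451/1218)
c = (0, -19/10, -10/11, 1)
Ac = (0, 0, -545/5808, 2117/5412)
Σ b_i: 467/570·1 + 7750/180177·1 + (-2662/11445)·1 + 451/1218·1 = 1 ✓
b·c: 7750/180177·(-19/10) + (-2662/11445)·(-10/11) + 451/1218·1 = 1/2 ✓
b·c²: 7750/180177·361/100 + (-2662/11445)·100/121 + 451/1218·1 = 1/3 ✓
b·Ac: (-2662/11445)·(-545/5808) + 451/1218·2117/5412 = 1/6 ✓
b·c³: 7750/180177·(-6859/1000) + (-2662/11445)·(-1000/1331) + 451/1218·1 = 1/4 ✓
b·(c∘Ac): (-2662/11445)·2725/31944 + 451/1218·2117/5412 = 1/8 ✓
b·Ac²: (-2662/11445)·2071/11616 + 451/1218·18241/54120 = 1/12 ✓
b·A²c: 451/1218·203/1804 = 1/24 ✓; 4 stages ⇒ order 4.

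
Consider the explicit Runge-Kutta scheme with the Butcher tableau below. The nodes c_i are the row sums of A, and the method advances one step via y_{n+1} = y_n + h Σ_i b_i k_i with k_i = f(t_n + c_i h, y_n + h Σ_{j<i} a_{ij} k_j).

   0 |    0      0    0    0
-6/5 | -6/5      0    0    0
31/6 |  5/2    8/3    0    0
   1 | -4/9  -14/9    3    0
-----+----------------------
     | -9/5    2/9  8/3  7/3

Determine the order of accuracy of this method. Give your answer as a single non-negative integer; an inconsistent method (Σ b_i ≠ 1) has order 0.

0

b = (-9/5, 2/9, 8/3, 7/3)
c = (0, -6/5, 31/6, 1)
Ac = (0, 0, -16/5, 521/30)
Σ b_i: (-9/5)·1 + 2/9·1 + 8/3·1 + 7/3·1 = 154/45 ≠ 1 ⇒ order 0.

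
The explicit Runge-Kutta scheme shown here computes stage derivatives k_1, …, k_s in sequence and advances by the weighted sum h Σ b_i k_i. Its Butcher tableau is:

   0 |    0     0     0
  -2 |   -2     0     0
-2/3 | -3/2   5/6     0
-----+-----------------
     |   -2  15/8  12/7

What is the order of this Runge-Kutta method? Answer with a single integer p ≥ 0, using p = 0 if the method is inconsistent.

0

b = (-2, 15/8, 12/7)
c = (0, -2, -2/3)
Ac = (0, 0, -5/3)
Σ b_i: (-2)·1 + 15/8·1 + 12/7·1 = 89/56 ≠ 1 ⇒ order 0.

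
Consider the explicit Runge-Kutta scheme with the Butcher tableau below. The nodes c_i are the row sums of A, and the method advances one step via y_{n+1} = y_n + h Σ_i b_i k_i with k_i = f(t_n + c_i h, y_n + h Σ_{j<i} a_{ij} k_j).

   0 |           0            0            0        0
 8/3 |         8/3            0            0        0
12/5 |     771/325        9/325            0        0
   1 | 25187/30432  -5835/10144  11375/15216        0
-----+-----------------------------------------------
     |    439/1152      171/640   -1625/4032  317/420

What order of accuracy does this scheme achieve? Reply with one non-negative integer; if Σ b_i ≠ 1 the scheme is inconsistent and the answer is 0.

b = (439/1152, 171/640, -1625/4032, 317/420)
c = (0, 8/3, 12/5, 1)
Ac = (0, 0, 24/325, 165/634)
Σ b_i: 439/1152·1 + 171/640·1 + (-1625/4032)·1 + 317/420·1 = 1 ✓
b·c: 171/640·8/3 + (-1625/4032)·12/5 + 317/420·1 = 1/2 ✓
b·c²: 171/640·64/9 + (-1625/4032)·144/25 + 317/420·1 = 1/3 ✓
b·Ac: (-1625/4032)·24/325 + 317/420·165/634 = 1/6 ✓
b·c³: 171/640·512/27 + (-1625/4032)·1728/125 + 317/420·1 = 1/4 ✓
b·(c∘Ac): (-1625/4032)·288/1625 + 317/420·165/634 = 1/8 ✓
b·Ac²: (-1625/4032)·64/325 + 317/420·205/951 = 1/12 ✓
b·A²c: 317/420·35/634 = 1/24 ✓; 4 stages ⇒ order 4.

4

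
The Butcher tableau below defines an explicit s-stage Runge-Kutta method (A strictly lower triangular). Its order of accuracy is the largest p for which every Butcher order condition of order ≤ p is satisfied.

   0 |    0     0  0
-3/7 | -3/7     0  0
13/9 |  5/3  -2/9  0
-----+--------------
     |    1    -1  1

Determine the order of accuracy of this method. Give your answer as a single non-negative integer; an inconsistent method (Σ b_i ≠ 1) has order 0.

b = (1, -1, 1)
c = (0, -3/7, 13/9)
Ac = (0, 0, 2/21)
Σ b_i: 1·1 + (-1)·1 + 1·1 = 1 ✓
b·c: (-1)·(-3/7) + 1·13/9 = 118/63 ≠ 1/2 ⇒ order 1.

1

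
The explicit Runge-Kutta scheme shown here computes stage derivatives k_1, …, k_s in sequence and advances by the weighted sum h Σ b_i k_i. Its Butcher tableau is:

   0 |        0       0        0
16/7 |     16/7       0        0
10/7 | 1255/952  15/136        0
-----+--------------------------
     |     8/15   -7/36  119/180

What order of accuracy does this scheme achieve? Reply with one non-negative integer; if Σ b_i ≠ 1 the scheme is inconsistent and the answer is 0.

3

b = (8/15, -7/36, 119/180)
c = (0, 16/7, 10/7)
Ac = (0, 0, 30/119)
Σ b_i: 8/15·1 + (-7/36)·1 + 119/180·1 = 1 ✓
b·c: (-7/36)·16/7 + 119/180·10/7 = 1/2 ✓
b·c²: (-7/36)·256/49 + 119/180·100/49 = 1/3 ✓
b·Ac: 119/180·30/119 = 1/6 ✓; 3 stages ⇒ order 3.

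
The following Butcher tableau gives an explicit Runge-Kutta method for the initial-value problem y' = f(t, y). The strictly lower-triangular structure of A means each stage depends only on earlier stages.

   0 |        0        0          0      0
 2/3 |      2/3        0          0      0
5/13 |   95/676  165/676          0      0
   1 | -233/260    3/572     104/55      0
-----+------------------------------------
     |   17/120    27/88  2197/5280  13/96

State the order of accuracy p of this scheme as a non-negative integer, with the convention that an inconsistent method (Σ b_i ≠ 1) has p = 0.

b = (17/120, 27/88, 2197/5280, 13/96)
c = (0, 2/3, 5/13, 1)
Ac = (0, 0, 55/338, 19/26)
Σ b_i: 17/120·1 + 27/88·1 + 2197/5280·1 + 13/96·1 = 1 ✓
b·c: 27/88·2/3 + 2197/5280·5/13 + 13/96·1 = 1/2 ✓
b·c²: 27/88·4/9 + 2197/5280·25/169 + 13/96·1 = 1/3 ✓
b·Ac: 2197/5280·55/338 + 13/96·19/26 = 1/6 ✓
b·c³: 27/88·8/27 + 2197/5280·125/2197 + 13/96·1 = 1/4 ✓
b·(c∘Ac): 2197/5280·275/4394 + 13/96·19/26 = 1/8 ✓
b·Ac²: 2197/5280·55/507 + 13/96·11/39 = 1/12 ✓
b·A²c: 13/96·4/13 = 1/24 ✓; 4 stages ⇒ order 4.

4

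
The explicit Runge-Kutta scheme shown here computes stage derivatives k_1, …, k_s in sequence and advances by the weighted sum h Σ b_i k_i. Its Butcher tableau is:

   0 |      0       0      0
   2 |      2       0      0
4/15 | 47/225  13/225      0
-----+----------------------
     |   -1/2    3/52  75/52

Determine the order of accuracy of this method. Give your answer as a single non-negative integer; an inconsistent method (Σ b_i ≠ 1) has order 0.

3

b = (-1/2, 3/52, 75/52)
c = (0, 2, 4/15)
Ac = (0, 0, 26/225)
Σ b_i: (-1/2)·1 + 3/52·1 + 75/52·1 = 1 ✓
b·c: 3/52·2 + 75/52·4/15 = 1/2 ✓
b·c²: 3/52·4 + 75/52·16/225 = 1/3 ✓
b·Ac: 75/52·26/225 = 1/6 ✓; 3 stages ⇒ order 3.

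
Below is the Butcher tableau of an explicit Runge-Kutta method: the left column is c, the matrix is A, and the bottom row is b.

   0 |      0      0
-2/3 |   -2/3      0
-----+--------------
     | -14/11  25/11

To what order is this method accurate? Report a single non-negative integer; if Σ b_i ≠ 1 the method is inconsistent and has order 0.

b = (-14/11, 25/11)
c = (0, -2/3)
Σ b_i: (-14/11)·1 + 25/11·1 = 1 ✓
b·c: 25/11·(-2/3) = -50/33 ≠ 1/2 ⇒ order 1.

1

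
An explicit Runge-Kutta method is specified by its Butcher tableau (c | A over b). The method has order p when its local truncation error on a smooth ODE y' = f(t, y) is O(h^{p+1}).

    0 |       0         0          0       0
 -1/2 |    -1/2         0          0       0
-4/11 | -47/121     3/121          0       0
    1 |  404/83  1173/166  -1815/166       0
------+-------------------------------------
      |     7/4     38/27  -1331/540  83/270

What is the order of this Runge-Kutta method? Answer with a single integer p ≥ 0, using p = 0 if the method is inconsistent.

4

b = (7/4, 38/27, -1331/540, 83/270)
c = (0, -1/2, -4/11, 1)
Ac = (0, 0, -3/242, 147/332)
Σ b_i: 7/4·1 + 38/27·1 + (-1331/540)·1 + 83/270·1 = 1 ✓
b·c: 38/27·(-1/2) + (-1331/540)·(-4/11) + 83/270·1 = 1/2 ✓
b·c²: 38/27·1/4 + (-1331/540)·16/121 + 83/270·1 = 1/3 ✓
b·Ac: (-1331/540)·(-3/242) + 83/270·147/332 = 1/6 ✓
b·c³: 38/27·(-1/8) + (-1331/540)·(-64/1331) + 83/270·1 = 1/4 ✓
b·(c∘Ac): (-1331/540)·6/1331 + 83/270·147/332 = 1/8 ✓
b·Ac²: (-1331/540)·3/484 + 83/270·213/664 = 1/12 ✓
b·A²c: 83/270·45/332 = 1/24 ✓; 4 stages ⇒ order 4.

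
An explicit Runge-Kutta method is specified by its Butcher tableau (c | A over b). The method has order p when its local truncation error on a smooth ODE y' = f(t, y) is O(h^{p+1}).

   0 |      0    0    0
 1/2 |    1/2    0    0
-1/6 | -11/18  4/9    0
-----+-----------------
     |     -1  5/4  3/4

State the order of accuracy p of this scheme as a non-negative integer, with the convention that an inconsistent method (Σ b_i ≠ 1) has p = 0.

3

b = (-1, 5/4, 3/4)
c = (0, 1/2, -1/6)
Ac = (0, 0, 2/9)
Σ b_i: (-1)·1 + 5/4·1 + 3/4·1 = 1 ✓
b·c: 5/4·1/2 + 3/4·(-1/6) = 1/2 ✓
b·c²: 5/4·1/4 + 3/4·1/36 = 1/3 ✓
b·Ac: 3/4·2/9 = 1/6 ✓; 3 stages ⇒ order 3.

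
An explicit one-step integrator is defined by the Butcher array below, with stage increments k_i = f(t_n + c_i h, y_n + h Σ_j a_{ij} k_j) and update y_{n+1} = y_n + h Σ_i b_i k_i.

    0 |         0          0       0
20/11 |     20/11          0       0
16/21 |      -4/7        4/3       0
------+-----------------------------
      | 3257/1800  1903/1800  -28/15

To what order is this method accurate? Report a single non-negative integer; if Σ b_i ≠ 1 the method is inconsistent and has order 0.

2

b = (3257/1800, 1903/1800, -28/15)
c = (0, 20/11, 16/21)
Ac = (0, 0, 80/33)
Σ b_i: 3257/1800·1 + 1903/1800·1 + (-28/15)·1 = 1 ✓
b·c: 1903/1800·20/11 + (-28/15)·16/21 = 1/2 ✓
b·c²: 1903/1800·400/121 + (-28/15)·256/441 = 25066/10395 ≠ 1/3 ⇒ order 2.
b·Ac: (-28/15)·80/33 = -448/99 ≠ 1/6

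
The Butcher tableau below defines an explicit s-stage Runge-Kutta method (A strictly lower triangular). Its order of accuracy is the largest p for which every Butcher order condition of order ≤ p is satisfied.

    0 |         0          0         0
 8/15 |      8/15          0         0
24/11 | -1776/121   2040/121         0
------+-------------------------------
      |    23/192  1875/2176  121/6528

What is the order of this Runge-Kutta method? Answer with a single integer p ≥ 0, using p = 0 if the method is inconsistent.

b = (23/192, 1875/2176, 121/6528)
c = (0, 8/15, 24/11)
Ac = (0, 0, 1088/121)
Σ b_i: 23/192·1 + 1875/2176·1 + 121/6528·1 = 1 ✓
b·c: 1875/2176·8/15 + 121/6528·24/11 = 1/2 ✓
b·c²: 1875/2176·64/225 + 121/6528·576/121 = 1/3 ✓
b·Ac: 121/6528·1088/121 = 1/6 ✓; 3 stages ⇒ order 3.

3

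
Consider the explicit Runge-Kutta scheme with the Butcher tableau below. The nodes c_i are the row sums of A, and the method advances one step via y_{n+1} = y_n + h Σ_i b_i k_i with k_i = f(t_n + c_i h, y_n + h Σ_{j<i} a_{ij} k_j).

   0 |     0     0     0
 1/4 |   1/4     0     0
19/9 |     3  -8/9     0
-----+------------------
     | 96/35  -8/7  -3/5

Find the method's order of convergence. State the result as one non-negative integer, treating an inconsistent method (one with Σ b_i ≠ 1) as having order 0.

b = (96/35, -8/7, -3/5)
c = (0, 1/4, 19/9)
Ac = (0, 0, -2/9)
Σ b_i: 96/35·1 + (-8/7)·1 + (-3/5)·1 = 1 ✓
b·c: (-8/7)·1/4 + (-3/5)·19/9 = -163/105 ≠ 1/2 ⇒ order 1.

1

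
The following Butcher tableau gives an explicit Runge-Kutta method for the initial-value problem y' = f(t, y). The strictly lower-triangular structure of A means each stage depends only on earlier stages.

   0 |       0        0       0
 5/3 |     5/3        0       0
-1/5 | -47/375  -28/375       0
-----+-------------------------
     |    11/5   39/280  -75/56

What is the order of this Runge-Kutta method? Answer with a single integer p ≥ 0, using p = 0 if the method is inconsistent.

b = (11/5, 39/280, -75/56)
c = (0, 5/3, -1/5)
Ac = (0, 0, -28/225)
Σ b_i: 11/5·1 + 39/280·1 + (-75/56)·1 = 1 ✓
b·c: 39/280·5/3 + (-75/56)·(-1/5) = 1/2 ✓
b·c²: 39/280·25/9 + (-75/56)·1/25 = 1/3 ✓
b·Ac: (-75/56)·(-28/225) = 1/6 ✓; 3 stages ⇒ order 3.

3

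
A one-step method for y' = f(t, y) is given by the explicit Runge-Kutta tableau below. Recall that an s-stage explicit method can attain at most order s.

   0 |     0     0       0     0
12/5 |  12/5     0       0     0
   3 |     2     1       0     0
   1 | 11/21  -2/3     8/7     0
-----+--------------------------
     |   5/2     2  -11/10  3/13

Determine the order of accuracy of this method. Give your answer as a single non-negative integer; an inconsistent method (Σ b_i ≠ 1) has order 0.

0

b = (5/2, 2, -11/10, 3/13)
c = (0, 12/5, 3, 1)
Ac = (0, 0, 12/5, 64/35)
Σ b_i: 5/2·1 + 2·1 + (-11/10)·1 + 3/13·1 = 236/65 ≠ 1 ⇒ order 0.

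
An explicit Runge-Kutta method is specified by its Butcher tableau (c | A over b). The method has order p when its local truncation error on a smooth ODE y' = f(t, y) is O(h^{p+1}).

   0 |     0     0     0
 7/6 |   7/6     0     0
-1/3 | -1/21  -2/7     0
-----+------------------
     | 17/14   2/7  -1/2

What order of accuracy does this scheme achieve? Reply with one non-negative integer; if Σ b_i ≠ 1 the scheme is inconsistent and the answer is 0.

3

b = (17/14, 2/7, -1/2)
c = (0, 7/6, -1/3)
Ac = (0, 0, -1/3)
Σ b_i: 17/14·1 + 2/7·1 + (-1/2)·1 = 1 ✓
b·c: 2/7·7/6 + (-1/2)·(-1/3) = 1/2 ✓
b·c²: 2/7·49/36 + (-1/2)·1/9 = 1/3 ✓
b·Ac: (-1/2)·(-1/3) = 1/6 ✓; 3 stages ⇒ order 3.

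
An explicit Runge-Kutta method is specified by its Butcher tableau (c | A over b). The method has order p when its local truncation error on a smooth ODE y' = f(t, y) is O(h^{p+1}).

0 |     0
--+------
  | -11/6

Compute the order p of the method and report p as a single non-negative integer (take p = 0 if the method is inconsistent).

b = (-11/6)
c = (0)
Σ b_i: (-11/6)·1 = -11/6 ≠ 1 ⇒ order 0.

0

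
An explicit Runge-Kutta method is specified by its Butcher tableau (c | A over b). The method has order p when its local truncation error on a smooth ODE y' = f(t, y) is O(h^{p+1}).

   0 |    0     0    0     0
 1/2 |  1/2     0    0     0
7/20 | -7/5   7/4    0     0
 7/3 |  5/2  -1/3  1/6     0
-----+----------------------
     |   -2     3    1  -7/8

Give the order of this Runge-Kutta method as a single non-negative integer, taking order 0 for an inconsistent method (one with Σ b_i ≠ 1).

0

b = (-2, 3, 1, -7/8)
c = (0, 1/2, 7/20, 7/3)
Ac = (0, 0, 7/8, -13/120)
Σ b_i: (-2)·1 + 3·1 + 1·1 + (-7/8)·1 = 9/8 ≠ 1 ⇒ order 0.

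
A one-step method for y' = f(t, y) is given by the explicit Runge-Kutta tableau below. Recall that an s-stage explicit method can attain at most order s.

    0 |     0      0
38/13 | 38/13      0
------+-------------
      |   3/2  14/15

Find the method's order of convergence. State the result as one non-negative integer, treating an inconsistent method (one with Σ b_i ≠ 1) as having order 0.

b = (3/2, 14/15)
c = (0, 38/13)
Σ b_i: 3/2·1 + 14/15·1 = 73/30 ≠ 1 ⇒ order 0.

0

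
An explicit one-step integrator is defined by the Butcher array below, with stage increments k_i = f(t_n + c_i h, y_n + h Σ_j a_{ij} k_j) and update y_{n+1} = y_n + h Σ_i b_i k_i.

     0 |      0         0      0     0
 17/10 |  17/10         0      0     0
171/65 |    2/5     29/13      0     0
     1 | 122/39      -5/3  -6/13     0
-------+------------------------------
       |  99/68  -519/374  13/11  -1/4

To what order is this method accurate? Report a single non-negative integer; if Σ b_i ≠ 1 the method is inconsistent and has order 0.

b = (99/68, -519/374, 13/11, -1/4)
c = (0, 17/10, 171/65, 1)
Ac = (0, 0, 493/130, -20521/5070)
Σ b_i: 99/68·1 + (-519/374)·1 + 13/11·1 + (-1/4)·1 = 1 ✓
b·c: (-519/374)·17/10 + 13/11·171/65 + (-1/4)·1 = 1/2 ✓
b·c²: (-519/374)·289/100 + 13/11·29241/4225 + (-1/4)·1 = 10189/2600 ≠ 1/3 ⇒ order 2.
b·Ac: 13/11·493/130 + (-1/4)·(-20521/5070) = 245107/44616 ≠ 1/6

2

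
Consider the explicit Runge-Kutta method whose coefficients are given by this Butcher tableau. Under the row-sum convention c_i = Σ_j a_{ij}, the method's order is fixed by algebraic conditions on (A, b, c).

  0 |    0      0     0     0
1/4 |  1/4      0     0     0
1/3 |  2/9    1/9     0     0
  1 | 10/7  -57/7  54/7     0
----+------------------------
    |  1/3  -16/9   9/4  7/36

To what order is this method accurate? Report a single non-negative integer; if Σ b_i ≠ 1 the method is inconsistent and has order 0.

b = (1/3, -16/9, 9/4, 7/36)
c = (0, 1/4, 1/3, 1)
Ac = (0, 0, 1/36, 15/28)
Σ b_i: 1/3·1 + (-16/9)·1 + 9/4·1 + 7/36·1 = 1 ✓
b·c: (-16/9)·1/4 + 9/4·1/3 + 7/36·1 = 1/2 ✓
b·c²: (-16/9)·1/16 + 9/4·1/9 + 7/36·1 = 1/3 ✓
b·Ac: 9/4·1/36 + 7/36·15/28 = 1/6 ✓
b·c³: (-16/9)·1/64 + 9/4·1/27 + 7/36·1 = 1/4 ✓
b·(c∘Ac): 9/4·1/108 + 7/36·15/28 = 1/8 ✓
b·Ac²: 9/4·1/144 + 7/36·39/112 = 1/12 ✓
b·A²c: 7/36·3/14 = 1/24 ✓; 4 stages ⇒ order 4.

4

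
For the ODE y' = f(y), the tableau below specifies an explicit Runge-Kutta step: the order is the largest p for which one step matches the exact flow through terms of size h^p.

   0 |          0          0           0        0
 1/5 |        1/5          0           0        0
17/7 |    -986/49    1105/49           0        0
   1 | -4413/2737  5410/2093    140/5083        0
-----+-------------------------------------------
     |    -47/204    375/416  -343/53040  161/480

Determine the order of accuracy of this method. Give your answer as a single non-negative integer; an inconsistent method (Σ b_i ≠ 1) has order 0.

b = (-47/204, 375/416, -343/53040, 161/480)
c = (0, 1/5, 17/7, 1)
Ac = (0, 0, 221/49, 94/161)
Σ b_i: (-47/204)·1 + 375/416·1 + (-343/53040)·1 + 161/480·1 = 1 ✓
b·c: 375/416·1/5 + (-343/53040)·17/7 + 161/480·1 = 1/2 ✓
b·c²: 375/416·1/25 + (-343/53040)·289/49 + 161/480·1 = 1/3 ✓
b·Ac: (-343/53040)·221/49 + 161/480·94/161 = 1/6 ✓
b·c³: 375/416·1/125 + (-343/53040)·4913/343 + 161/480·1 = 1/4 ✓
b·(c∘Ac): (-343/53040)·3757/343 + 161/480·94/161 = 1/8 ✓
b·Ac²: (-343/53040)·221/245 + 161/480·214/805 = 1/12 ✓
b·A²c: 161/480·20/161 = 1/24 ✓; 4 stages ⇒ order 4.

4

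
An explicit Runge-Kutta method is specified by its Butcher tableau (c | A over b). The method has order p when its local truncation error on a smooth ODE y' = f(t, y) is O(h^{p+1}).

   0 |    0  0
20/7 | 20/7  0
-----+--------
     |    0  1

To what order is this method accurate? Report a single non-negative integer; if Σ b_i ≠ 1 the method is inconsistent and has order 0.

b = (0, 1)
c = (0, 20/7)
Σ b_i: 1·1 = 1 ✓
b·c: 1·20/7 = 20/7 ≠ 1/2 ⇒ order 1.

1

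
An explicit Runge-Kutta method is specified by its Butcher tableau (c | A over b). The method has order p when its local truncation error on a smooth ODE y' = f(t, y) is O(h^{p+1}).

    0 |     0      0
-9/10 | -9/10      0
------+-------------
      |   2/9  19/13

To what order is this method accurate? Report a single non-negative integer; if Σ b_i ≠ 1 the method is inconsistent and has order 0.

b = (2/9, 19/13)
c = (0, -9/10)
Σ b_i: 2/9·1 + 19/13·1 = 197/117 ≠ 1 ⇒ order 0.

0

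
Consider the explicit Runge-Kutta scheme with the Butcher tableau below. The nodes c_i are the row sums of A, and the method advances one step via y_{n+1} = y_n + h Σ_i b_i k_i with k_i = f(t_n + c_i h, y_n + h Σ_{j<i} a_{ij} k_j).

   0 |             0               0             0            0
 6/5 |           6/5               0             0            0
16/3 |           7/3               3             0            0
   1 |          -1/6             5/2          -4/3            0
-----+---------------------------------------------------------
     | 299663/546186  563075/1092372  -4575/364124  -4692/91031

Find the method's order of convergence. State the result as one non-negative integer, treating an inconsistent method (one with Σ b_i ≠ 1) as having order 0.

b = (299663/546186, 563075/1092372, -4575/364124, -4692/91031)
c = (0, 6/5, 16/3, 1)
Ac = (0, 0, 18/5, -37/9)
Σ b_i: 299663/546186·1 + 563075/1092372·1 + (-4575/364124)·1 + (-4692/91031)·1 = 1 ✓
b·c: 563075/1092372·6/5 + (-4575/364124)·16/3 + (-4692/91031)·1 = 1/2 ✓
b·c²: 563075/1092372·36/25 + (-4575/364124)·256/9 + (-4692/91031)·1 = 1/3 ✓
b·Ac: (-4575/364124)·18/5 + (-4692/91031)·(-37/9) = 1/6 ✓
b·c³: 563075/1092372·216/125 + (-4575/364124)·4096/27 + (-4692/91031)·1 = -4370414/4096395 ≠ 1/4 ⇒ order 3.
b·(c∘Ac): (-4575/364124)·96/5 + (-4692/91031)·(-37/9) = -8012/273093 ≠ 1/8
b·Ac²: (-4575/364124)·108/25 + (-4692/91031)·(-4634/135) = 7025231/4096395 ≠ 1/12
b·A²c: (-4692/91031)·(-24/5) = 112608/455155 ≠ 1/24

3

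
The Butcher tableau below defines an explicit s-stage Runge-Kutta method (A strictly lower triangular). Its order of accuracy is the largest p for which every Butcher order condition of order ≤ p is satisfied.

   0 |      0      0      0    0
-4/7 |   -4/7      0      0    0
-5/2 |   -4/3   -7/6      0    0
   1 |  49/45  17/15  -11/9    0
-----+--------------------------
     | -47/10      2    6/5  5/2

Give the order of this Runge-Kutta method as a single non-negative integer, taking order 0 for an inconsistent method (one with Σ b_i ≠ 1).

1

b = (-47/10, 2, 6/5, 5/2)
c = (0, -4/7, -5/2, 1)
Ac = (0, 0, 2/3, 1517/630)
Σ b_i: (-47/10)·1 + 2·1 + 6/5·1 + 5/2·1 = 1 ✓
b·c: 2·(-4/7) + 6/5·(-5/2) + 5/2·1 = -23/14 ≠ 1/2 ⇒ order 1.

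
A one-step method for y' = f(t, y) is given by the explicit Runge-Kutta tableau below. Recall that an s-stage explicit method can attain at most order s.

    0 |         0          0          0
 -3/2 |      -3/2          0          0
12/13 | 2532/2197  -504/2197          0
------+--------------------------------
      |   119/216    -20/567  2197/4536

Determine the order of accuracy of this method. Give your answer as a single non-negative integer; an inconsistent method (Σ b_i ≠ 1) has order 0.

b = (119/216, -20/567, 2197/4536)
c = (0, -3/2, 12/13)
Ac = (0, 0, 756/2197)
Σ b_i: 119/216·1 + (-20/567)·1 + 2197/4536·1 = 1 ✓
b·c: (-20/567)·(-3/2) + 2197/4536·12/13 = 1/2 ✓
b·c²: (-20/567)·9/4 + 2197/4536·144/169 = 1/3 ✓
b·Ac: 2197/4536·756/2197 = 1/6 ✓; 3 stages ⇒ order 3.

3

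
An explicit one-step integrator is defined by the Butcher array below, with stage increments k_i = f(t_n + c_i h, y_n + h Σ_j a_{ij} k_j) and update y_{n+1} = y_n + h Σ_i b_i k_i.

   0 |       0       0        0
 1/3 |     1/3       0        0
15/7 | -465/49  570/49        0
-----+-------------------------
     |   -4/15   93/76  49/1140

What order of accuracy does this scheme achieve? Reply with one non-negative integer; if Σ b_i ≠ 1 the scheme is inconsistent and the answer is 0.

b = (-4/15, 93/76, 49/1140)
c = (0, 1/3, 15/7)
Ac = (0, 0, 190/49)
Σ b_i: (-4/15)·1 + 93/76·1 + 49/1140·1 = 1 ✓
b·c: 93/76·1/3 + 49/1140·15/7 = 1/2 ✓
b·c²: 93/76·1/9 + 49/1140·225/49 = 1/3 ✓
b·Ac: 49/1140·190/49 = 1/6 ✓; 3 stages ⇒ order 3.

3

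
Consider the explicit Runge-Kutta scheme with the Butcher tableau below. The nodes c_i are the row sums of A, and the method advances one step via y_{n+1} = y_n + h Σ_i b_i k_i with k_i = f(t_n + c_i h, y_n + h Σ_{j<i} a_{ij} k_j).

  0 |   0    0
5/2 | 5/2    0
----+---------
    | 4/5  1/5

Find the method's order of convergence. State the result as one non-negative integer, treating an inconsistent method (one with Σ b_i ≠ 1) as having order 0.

2

b = (4/5, 1/5)
c = (0, 5/2)
Σ b_i: 4/5·1 + 1/5·1 = 1 ✓
b·c: 1/5·5/2 = 1/2 ✓; 2 stages ⇒ order 2.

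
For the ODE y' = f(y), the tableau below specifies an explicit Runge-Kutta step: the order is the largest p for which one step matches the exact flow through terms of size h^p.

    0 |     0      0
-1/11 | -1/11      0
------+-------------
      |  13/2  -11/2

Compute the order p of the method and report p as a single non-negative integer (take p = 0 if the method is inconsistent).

b = (13/2, -11/2)
c = (0, -1/11)
Σ b_i: 13/2·1 + (-11/2)·1 = 1 ✓
b·c: (-11/2)·(-1/11) = 1/2 ✓; 2 stages ⇒ order 2.

2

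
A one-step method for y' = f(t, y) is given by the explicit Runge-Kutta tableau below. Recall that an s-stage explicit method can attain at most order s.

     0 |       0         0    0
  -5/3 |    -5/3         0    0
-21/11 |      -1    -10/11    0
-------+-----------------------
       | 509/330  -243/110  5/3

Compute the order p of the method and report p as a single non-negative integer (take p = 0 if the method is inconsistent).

2

b = (509/330, -243/110, 5/3)
c = (0, -5/3, -21/11)
Ac = (0, 0, 50/33)
Σ b_i: 509/330·1 + (-243/110)·1 + 5/3·1 = 1 ✓
b·c: (-243/110)·(-5/3) + 5/3·(-21/11) = 1/2 ✓
b·c²: (-243/110)·25/9 + 5/3·441/121 = -15/242 ≠ 1/3 ⇒ order 2.
b·Ac: 5/3·50/33 = 250/99 ≠ 1/6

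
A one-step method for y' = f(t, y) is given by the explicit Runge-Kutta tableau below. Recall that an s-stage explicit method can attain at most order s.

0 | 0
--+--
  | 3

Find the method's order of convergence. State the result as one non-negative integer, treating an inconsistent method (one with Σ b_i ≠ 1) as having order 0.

b = (3)
c = (0)
Σ b_i: 3·1 = 3 ≠ 1 ⇒ order 0.

0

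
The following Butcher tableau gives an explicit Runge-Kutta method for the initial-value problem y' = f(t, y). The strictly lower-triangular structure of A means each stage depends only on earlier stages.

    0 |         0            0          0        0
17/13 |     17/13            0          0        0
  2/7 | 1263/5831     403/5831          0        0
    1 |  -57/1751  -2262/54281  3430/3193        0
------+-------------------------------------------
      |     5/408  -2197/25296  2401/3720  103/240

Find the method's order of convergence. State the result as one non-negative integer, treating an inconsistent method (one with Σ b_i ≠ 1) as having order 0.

4

b = (5/408, -2197/25296, 2401/3720, 103/240)
c = (0, 17/13, 2/7, 1)
Ac = (0, 0, 31/343, 26/103)
Σ b_i: 5/408·1 + (-2197/25296)·1 + 2401/3720·1 + 103/240·1 = 1 ✓
b·c: (-2197/25296)·17/13 + 2401/3720·2/7 + 103/240·1 = 1/2 ✓
b·c²: (-2197/25296)·289/169 + 2401/3720·4/49 + 103/240·1 = 1/3 ✓
b·Ac: 2401/3720·31/343 + 103/240·26/103 = 1/6 ✓
b·c³: (-2197/25296)·4913/2197 + 2401/3720·8/343 + 103/240·1 = 1/4 ✓
b·(c∘Ac): 2401/3720·62/2401 + 103/240·26/103 = 1/8 ✓
b·Ac²: 2401/3720·527/4459 + 103/240·22/1339 = 1/12 ✓
b·A²c: 103/240·10/103 = 1/24 ✓; 4 stages ⇒ order 4.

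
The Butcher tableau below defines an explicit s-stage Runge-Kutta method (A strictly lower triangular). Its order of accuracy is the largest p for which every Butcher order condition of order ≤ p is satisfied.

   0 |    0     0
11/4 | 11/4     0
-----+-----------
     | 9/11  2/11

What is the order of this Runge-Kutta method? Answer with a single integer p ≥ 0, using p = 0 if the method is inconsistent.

2

b = (9/11, 2/11)
c = (0, 11/4)
Σ b_i: 9/11·1 + 2/11·1 = 1 ✓
b·c: 2/11·11/4 = 1/2 ✓; 2 stages ⇒ order 2.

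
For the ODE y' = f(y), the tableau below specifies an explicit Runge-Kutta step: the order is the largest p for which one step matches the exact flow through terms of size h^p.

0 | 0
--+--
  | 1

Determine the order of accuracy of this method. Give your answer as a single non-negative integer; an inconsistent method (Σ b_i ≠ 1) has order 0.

1

b = (1)
c = (0)
Σ b_i: 1·1 = 1 ✓; 1 stage ⇒ order 1.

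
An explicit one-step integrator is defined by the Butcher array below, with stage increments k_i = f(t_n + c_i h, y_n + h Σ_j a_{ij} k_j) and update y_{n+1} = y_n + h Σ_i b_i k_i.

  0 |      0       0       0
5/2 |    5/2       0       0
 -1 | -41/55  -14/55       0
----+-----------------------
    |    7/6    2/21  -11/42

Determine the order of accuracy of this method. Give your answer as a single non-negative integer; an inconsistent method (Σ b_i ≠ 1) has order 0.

3

b = (7/6, 2/21, -11/42)
c = (0, 5/2, -1)
Ac = (0, 0, -7/11)
Σ b_i: 7/6·1 + 2/21·1 + (-11/42)·1 = 1 ✓
b·c: 2/21·5/2 + (-11/42)·(-1) = 1/2 ✓
b·c²: 2/21·25/4 + (-11/42)·1 = 1/3 ✓
b·Ac: (-11/42)·(-7/11) = 1/6 ✓; 3 stages ⇒ order 3.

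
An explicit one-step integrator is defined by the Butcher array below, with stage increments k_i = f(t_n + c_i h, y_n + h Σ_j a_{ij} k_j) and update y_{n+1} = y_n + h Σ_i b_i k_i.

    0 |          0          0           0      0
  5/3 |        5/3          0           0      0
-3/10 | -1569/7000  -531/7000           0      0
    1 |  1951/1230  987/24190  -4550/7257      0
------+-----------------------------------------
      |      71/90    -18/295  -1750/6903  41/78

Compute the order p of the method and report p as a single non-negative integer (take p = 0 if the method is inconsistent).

b = (71/90, -18/295, -1750/6903, 41/78)
c = (0, 5/3, -3/10, 1)
Ac = (0, 0, -177/1400, 21/82)
Σ b_i: 71/90·1 + (-18/295)·1 + (-1750/6903)·1 + 41/78·1 = 1 ✓
b·c: (-18/295)·5/3 + (-1750/6903)·(-3/10) + 41/78·1 = 1/2 ✓
b·c²: (-18/295)·25/9 + (-1750/6903)·9/100 + 41/78·1 = 1/3 ✓
b·Ac: (-1750/6903)·(-177/1400) + 41/78·21/82 = 1/6 ✓
b·c³: (-18/295)·125/27 + (-1750/6903)·(-27/1000) + 41/78·1 = 1/4 ✓
b·(c∘Ac): (-1750/6903)·531/14000 + 41/78·21/82 = 1/8 ✓
b·Ac²: (-1750/6903)·(-59/280) + 41/78·7/123 = 1/12 ✓
b·A²c: 41/78·13/164 = 1/24 ✓; 4 stages ⇒ order 4.

4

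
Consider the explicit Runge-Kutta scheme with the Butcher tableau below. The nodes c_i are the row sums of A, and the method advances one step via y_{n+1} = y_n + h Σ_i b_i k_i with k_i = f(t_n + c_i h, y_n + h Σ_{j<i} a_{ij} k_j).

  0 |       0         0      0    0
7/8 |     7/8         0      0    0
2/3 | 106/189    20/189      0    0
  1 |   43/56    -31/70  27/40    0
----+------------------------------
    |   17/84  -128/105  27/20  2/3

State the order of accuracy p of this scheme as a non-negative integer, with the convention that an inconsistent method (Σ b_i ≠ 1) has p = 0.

4

b = (17/84, -128/105, 27/20, 2/3)
c = (0, 7/8, 2/3, 1)
Ac = (0, 0, 5/54, 1/16)
Σ b_i: 17/84·1 + (-128/105)·1 + 27/20·1 + 2/3·1 = 1 ✓
b·c: (-128/105)·7/8 + 27/20·2/3 + 2/3·1 = 1/2 ✓
b·c²: (-128/105)·49/64 + 27/20·4/9 + 2/3·1 = 1/3 ✓
b·Ac: 27/20·5/54 + 2/3·1/16 = 1/6 ✓
b·c³: (-128/105)·343/512 + 27/20·8/27 + 2/3·1 = 1/4 ✓
b·(c∘Ac): 27/20·5/81 + 2/3·1/16 = 1/8 ✓
b·Ac²: 27/20·35/432 + 2/3·(-5/128) = 1/12 ✓
b·A²c: 2/3·1/16 = 1/24 ✓; 4 stages ⇒ order 4.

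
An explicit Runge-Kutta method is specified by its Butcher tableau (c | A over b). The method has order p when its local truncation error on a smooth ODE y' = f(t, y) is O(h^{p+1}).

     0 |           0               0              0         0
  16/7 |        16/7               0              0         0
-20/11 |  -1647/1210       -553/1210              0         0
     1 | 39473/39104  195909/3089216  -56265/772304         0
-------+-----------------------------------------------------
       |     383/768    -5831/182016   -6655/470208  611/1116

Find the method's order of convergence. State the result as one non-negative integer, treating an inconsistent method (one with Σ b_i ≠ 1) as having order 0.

4

b = (383/768, -5831/182016, -6655/470208, 611/1116)
c = (0, 16/7, -20/11, 1)
Ac = (0, 0, -632/605, 339/1222)
Σ b_i: 383/768·1 + (-5831/182016)·1 + (-6655/470208)·1 + 611/1116·1 = 1 ✓
b·c: (-5831/182016)·16/7 + (-6655/470208)·(-20/11) + 611/1116·1 = 1/2 ✓
b·c²: (-5831/182016)·256/49 + (-6655/470208)·400/121 + 611/1116·1 = 1/3 ✓
b·Ac: (-6655/470208)·(-632/605) + 611/1116·339/1222 = 1/6 ✓
b·c³: (-5831/182016)·4096/343 + (-6655/470208)·(-8000/1331) + 611/1116·1 = 1/4 ✓
b·(c∘Ac): (-6655/470208)·2528/1331 + 611/1116·339/1222 = 1/8 ✓
b·Ac²: (-6655/470208)·(-10112/4235) + 611/1116·387/4277 = 1/12 ✓
b·A²c: 611/1116·93/1222 = 1/24 ✓; 4 stages ⇒ order 4.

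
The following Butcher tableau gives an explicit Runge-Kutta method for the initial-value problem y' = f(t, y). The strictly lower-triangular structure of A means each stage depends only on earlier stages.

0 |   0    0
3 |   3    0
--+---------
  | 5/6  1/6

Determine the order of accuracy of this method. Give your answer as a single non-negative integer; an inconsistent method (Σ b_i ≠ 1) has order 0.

2

b = (5/6, 1/6)
c = (0, 3)
Σ b_i: 5/6·1 + 1/6·1 = 1 ✓
b·c: 1/6·3 = 1/2 ✓; 2 stages ⇒ order 2.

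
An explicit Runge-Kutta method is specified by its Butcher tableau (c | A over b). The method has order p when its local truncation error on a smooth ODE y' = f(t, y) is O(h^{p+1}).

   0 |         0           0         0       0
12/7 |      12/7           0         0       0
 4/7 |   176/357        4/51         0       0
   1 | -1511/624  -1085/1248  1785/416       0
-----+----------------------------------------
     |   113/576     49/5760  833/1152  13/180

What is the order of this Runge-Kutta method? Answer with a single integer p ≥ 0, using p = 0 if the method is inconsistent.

b = (113/576, 49/5760, 833/1152, 13/180)
c = (0, 12/7, 4/7, 1)
Ac = (0, 0, 16/119, 25/26)
Σ b_i: 113/576·1 + 49/5760·1 + 833/1152·1 + 13/180·1 = 1 ✓
b·c: 49/5760·12/7 + 833/1152·4/7 + 13/180·1 = 1/2 ✓
b·c²: 49/5760·144/49 + 833/1152·16/49 + 13/180·1 = 1/3 ✓
b·Ac: 833/1152·16/119 + 13/180·25/26 = 1/6 ✓
b·c³: 49/5760·1728/343 + 833/1152·64/343 + 13/180·1 = 1/4 ✓
b·(c∘Ac): 833/1152·64/833 + 13/180·25/26 = 1/8 ✓
b·Ac²: 833/1152·192/833 + 13/180·(-15/13) = 1/12 ✓
b·A²c: 13/180·15/26 = 1/24 ✓; 4 stages ⇒ order 4.

4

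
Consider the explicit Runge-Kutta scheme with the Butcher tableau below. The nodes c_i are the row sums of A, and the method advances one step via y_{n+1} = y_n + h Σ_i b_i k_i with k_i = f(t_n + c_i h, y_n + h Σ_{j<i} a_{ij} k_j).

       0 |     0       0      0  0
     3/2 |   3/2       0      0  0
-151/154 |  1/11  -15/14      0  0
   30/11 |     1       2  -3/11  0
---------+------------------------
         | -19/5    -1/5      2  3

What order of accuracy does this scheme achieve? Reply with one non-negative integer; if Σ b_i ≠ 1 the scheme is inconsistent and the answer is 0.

1

b = (-19/5, -1/5, 2, 3)
c = (0, 3/2, -151/154, 30/11)
Ac = (0, 0, -45/28, 5535/1694)
Σ b_i: (-19/5)·1 + (-1/5)·1 + 2·1 + 3·1 = 1 ✓
b·c: (-1/5)·3/2 + 2·(-151/154) + 3·30/11 = 4559/770 ≠ 1/2 ⇒ order 1.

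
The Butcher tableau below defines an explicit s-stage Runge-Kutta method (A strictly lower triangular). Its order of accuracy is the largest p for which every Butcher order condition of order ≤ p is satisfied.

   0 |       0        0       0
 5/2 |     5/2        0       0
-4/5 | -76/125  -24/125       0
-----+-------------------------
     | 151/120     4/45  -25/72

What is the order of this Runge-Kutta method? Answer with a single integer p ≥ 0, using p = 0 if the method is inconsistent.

b = (151/120, 4/45, -25/72)
c = (0, 5/2, -4/5)
Ac = (0, 0, -12/25)
Σ b_i: 151/120·1 + 4/45·1 + (-25/72)·1 = 1 ✓
b·c: 4/45·5/2 + (-25/72)·(-4/5) = 1/2 ✓
b·c²: 4/45·25/4 + (-25/72)·16/25 = 1/3 ✓
b·Ac: (-25/72)·(-12/25) = 1/6 ✓; 3 stages ⇒ order 3.

3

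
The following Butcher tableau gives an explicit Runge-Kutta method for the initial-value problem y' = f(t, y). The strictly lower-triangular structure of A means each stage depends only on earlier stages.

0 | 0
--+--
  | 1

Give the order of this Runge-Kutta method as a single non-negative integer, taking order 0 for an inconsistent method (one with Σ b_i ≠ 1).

b = (1)
c = (0)
Σ b_i: 1·1 = 1 ✓; 1 stage ⇒ order 1.

1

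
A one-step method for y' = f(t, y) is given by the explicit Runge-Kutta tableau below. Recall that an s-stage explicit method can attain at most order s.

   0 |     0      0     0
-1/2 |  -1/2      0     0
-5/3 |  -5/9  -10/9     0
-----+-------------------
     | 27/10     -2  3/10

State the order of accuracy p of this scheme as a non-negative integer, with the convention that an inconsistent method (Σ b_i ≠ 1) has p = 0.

b = (27/10, -2, 3/10)
c = (0, -1/2, -5/3)
Ac = (0, 0, 5/9)
Σ b_i: 27/10·1 + (-2)·1 + 3/10·1 = 1 ✓
b·c: (-2)·(-1/2) + 3/10·(-5/3) = 1/2 ✓
b·c²: (-2)·1/4 + 3/10·25/9 = 1/3 ✓
b·Ac: 3/10·5/9 = 1/6 ✓; 3 stages ⇒ order 3.

3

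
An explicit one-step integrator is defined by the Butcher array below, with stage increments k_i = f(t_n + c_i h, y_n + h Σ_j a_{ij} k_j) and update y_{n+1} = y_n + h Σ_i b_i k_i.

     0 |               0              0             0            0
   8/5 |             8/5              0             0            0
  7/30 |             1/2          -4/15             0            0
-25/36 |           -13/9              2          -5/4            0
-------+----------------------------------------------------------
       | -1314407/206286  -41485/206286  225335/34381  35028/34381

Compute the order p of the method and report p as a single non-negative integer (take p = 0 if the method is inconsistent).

3

b = (-1314407/206286, -41485/206286, 225335/34381, 35028/34381)
c = (0, 8/5, 7/30, -25/36)
Ac = (0, 0, -32/75, 349/120)
Σ b_i: (-1314407/206286)·1 + (-41485/206286)·1 + 225335/34381·1 + 35028/34381·1 = 1 ✓
b·c: (-41485/206286)·8/5 + 225335/34381·7/30 + 35028/34381·(-25/36) = 1/2 ✓
b·c²: (-41485/206286)·64/25 + 225335/34381·49/900 + 35028/34381·625/1296 = 1/3 ✓
b·Ac: 225335/34381·(-32/75) + 35028/34381·349/120 = 1/6 ✓
b·c³: (-41485/206286)·512/125 + 225335/34381·343/27000 + 35028/34381·(-15625/46656) = -1204912063/1113944400 ≠ 1/4 ⇒ order 3.
b·(c∘Ac): 225335/34381·(-112/1125) + 35028/34381·(-1745/864) = -167721407/61885800 ≠ 1/8
b·Ac²: 225335/34381·(-256/375) + 35028/34381·18187/3600 = 1387849/2062860 ≠ 1/12
b·A²c: 35028/34381·8/15 = 93408/171905 ≠ 1/24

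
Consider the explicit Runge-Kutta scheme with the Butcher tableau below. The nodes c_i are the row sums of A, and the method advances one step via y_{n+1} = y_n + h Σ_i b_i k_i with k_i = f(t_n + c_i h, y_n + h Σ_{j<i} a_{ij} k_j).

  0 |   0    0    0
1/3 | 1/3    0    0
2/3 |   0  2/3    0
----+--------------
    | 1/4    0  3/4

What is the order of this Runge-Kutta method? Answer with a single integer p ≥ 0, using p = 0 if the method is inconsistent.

3

b = (1/4, 0, 3/4)
c = (0, 1/3, 2/3)
Ac = (0, 0, 2/9)
Σ b_i: 1/4·1 + 3/4·1 = 1 ✓
b·c: 3/4·2/3 = 1/2 ✓
b·c²: 3/4·4/9 = 1/3 ✓
b·Ac: 3/4·2/9 = 1/6 ✓; 3 stages ⇒ order 3.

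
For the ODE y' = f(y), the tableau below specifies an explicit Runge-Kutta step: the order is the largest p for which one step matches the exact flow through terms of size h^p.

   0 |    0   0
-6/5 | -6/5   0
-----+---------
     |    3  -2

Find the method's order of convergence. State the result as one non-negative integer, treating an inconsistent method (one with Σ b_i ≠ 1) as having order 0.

b = (3, -2)
c = (0, -6/5)
Σ b_i: 3·1 + (-2)·1 = 1 ✓
b·c: (-2)·(-6/5) = 12/5 ≠ 1/2 ⇒ order 1.

1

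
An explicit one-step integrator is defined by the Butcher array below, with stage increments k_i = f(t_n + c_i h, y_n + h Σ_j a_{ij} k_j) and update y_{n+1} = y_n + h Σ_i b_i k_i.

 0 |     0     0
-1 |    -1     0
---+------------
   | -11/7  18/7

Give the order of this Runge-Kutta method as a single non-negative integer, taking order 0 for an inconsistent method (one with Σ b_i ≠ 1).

1

b = (-11/7, 18/7)
c = (0, -1)
Σ b_i: (-11/7)·1 + 18/7·1 = 1 ✓
b·c: 18/7·(-1) = -18/7 ≠ 1/2 ⇒ order 1.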